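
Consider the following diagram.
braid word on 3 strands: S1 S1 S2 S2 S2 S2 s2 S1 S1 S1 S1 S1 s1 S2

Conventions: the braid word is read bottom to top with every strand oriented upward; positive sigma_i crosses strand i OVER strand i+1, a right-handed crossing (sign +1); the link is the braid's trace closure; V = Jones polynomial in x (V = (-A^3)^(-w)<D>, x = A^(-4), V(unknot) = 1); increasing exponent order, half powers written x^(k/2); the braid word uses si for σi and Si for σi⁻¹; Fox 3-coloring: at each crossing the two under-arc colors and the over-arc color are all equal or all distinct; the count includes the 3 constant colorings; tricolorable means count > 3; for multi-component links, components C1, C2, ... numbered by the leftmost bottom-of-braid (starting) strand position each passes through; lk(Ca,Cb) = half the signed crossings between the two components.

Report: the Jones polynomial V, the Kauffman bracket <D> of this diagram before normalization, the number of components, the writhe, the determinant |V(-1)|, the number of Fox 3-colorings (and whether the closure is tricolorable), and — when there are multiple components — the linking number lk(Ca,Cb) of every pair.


V = x^-11 + x^-9 + x^-6 + x^-4
<D> = A^-14 + A^-6 + A^6 + A^14 (w = -10)
3 components over 14 crossings, w = -10
lk(C1,C2): -1
lk(C1,C3) = -2
linking number lk(C2,C3) = -2
9 Fox colorings among 3^14, |V(-1)| = 0: tricolorable
why: the word shrinks to σ1⁻¹ σ1⁻¹ σ2⁻¹ σ2⁻¹ σ2⁻¹ σ1⁻¹ σ1⁻¹ σ1⁻¹ σ1⁻¹ σ2⁻¹ after cancelling


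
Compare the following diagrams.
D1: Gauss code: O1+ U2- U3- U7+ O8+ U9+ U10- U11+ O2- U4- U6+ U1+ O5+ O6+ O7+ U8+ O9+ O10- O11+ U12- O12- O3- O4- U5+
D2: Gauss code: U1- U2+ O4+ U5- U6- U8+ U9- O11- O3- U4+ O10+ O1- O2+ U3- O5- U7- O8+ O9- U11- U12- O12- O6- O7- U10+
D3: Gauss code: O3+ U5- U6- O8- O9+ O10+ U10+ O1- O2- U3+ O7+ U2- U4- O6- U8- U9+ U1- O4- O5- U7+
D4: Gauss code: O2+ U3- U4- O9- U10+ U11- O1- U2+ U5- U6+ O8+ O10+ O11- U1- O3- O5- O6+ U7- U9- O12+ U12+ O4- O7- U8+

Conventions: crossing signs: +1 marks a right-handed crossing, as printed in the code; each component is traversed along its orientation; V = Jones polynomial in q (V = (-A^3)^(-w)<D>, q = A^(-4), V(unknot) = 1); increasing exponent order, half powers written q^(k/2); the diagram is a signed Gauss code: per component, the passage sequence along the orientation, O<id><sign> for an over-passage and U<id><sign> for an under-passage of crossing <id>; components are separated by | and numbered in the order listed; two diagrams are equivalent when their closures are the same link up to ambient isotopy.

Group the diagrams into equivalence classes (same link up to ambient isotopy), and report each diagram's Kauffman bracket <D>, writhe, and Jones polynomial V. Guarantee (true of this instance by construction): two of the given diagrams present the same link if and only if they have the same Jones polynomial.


grouping into links: {D1} | {D2, D3, D4}
V(D1) = q + q^3 - q^4  (w +2, c 12, <D> = -A^-10 + A^-6 + A^2)
V(D2) = q^-5 - 2q^-4 + 2q^-3 - 2q^-2 + 2q^-1 - 1 + q  (w -4, c 12, <D> = A^-16 - A^-12 + 2A^-8 - 2A^-4 + 2 - 2A^4 + A^8)
V(D3) = q^-5 - 2q^-4 + 2q^-3 - 2q^-2 + 2q^-1 - 1 + q  [10 crossings, <D> = A^-10 - A^-6 + 2A^-2 - 2A^2 + 2A^6 - 2A^10 + A^14, w = -2]
V(D4) = q^-5 - 2q^-4 + 2q^-3 - 2q^-2 + 2q^-1 - 1 + q  (w -2, c 12, <D> = A^-10 - A^-6 + 2A^-2 - 2A^2 + 2A^6 - 2A^10 + A^14)
why: 2 classes among 4 diagrams; unequal V(q) rules out equality


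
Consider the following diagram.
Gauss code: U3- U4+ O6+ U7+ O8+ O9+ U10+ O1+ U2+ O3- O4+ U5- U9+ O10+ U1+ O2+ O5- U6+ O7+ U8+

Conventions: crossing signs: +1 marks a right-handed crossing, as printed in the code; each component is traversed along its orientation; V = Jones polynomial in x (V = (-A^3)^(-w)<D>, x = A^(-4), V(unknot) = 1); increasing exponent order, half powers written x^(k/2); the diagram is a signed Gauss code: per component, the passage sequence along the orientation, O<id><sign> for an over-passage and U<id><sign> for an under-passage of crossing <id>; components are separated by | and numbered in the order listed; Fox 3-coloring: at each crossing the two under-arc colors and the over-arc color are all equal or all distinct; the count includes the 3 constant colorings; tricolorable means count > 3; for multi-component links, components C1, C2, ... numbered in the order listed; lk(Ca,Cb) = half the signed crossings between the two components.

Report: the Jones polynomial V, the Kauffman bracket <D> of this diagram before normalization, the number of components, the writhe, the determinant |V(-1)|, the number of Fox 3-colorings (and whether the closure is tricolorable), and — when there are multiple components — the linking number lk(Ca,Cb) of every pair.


V = x^2 + 2x^4 - 2x^5 + x^6 - 2x^7 + x^8
<D> = A^-14 - 2A^-10 + A^-6 - 2A^-2 + 2A^2 + A^10 (w = +6)
1 component over 10 crossings, w = +6
27 Fox colorings among 3^10, |V(-1)| = 9: tricolorable
why: w = +6 (over 10 crossings) is diagram-only; (-A^3)^(-6) removes it from V


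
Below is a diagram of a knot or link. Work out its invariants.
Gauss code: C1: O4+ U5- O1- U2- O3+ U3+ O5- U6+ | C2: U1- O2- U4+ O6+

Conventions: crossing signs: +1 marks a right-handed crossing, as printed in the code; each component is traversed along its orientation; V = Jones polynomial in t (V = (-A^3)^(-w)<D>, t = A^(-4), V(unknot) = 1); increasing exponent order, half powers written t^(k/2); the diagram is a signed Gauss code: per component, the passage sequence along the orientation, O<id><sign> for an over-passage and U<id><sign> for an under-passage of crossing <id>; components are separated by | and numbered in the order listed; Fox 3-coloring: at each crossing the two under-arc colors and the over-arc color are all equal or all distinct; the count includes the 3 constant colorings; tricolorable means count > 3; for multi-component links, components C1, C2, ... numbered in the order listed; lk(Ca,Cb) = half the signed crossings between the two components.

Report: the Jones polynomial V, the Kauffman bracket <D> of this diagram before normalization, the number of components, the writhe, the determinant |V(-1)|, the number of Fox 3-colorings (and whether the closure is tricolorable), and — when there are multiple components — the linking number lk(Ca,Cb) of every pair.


Jones polynomial: V(t) = t^(-7/2) - 2t^(-5/2) + t^(-3/2) - 2t^(-1/2) + t^(1/2) - t^(3/2)
<D> = -A^-6 + A^-2 - 2A^2 + A^6 - 2A^10 + A^14; writhe 0
components 2, writhe 0 (6 crossings)
linking number lk(C1,C2) = 0
3-colorings: 3 of 3^6, det 8 — not tricolorable
note: det 8 = |V(-1)|; not divisible by 3, so not tricolorable


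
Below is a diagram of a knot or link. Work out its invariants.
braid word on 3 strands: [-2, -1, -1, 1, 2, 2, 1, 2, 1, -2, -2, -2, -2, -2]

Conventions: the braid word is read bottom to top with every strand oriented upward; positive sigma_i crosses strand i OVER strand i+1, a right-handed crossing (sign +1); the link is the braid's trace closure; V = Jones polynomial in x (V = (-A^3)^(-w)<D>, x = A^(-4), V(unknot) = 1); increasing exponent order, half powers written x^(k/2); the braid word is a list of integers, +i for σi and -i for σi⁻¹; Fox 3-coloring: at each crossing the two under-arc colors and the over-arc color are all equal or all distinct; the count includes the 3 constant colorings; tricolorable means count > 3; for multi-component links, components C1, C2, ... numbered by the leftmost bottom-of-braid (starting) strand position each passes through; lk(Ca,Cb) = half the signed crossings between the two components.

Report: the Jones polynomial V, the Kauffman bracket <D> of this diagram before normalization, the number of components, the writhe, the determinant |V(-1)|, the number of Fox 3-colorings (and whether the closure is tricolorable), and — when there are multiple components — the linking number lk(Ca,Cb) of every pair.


V = -x^-6 + x^-5 - 2x^-4 + 3x^-3 - 2x^-2 + 3x^-1 - 1 + x - x^2
<D> = -A^-14 + A^-10 - A^-6 + 3A^-2 - 2A^2 + 3A^6 - 2A^10 + A^14 - A^18 (w = -2)
1 component over 14 crossings, w = -2
9 Fox colorings among 3^14, |V(-1)| = 15: tricolorable
why: free reduction leaves σ2⁻¹ σ1⁻¹ σ2 σ2 σ1 σ2 σ1 σ2⁻¹ σ2⁻¹ σ2⁻¹ σ2⁻¹ σ2⁻¹ of the original 14 letters


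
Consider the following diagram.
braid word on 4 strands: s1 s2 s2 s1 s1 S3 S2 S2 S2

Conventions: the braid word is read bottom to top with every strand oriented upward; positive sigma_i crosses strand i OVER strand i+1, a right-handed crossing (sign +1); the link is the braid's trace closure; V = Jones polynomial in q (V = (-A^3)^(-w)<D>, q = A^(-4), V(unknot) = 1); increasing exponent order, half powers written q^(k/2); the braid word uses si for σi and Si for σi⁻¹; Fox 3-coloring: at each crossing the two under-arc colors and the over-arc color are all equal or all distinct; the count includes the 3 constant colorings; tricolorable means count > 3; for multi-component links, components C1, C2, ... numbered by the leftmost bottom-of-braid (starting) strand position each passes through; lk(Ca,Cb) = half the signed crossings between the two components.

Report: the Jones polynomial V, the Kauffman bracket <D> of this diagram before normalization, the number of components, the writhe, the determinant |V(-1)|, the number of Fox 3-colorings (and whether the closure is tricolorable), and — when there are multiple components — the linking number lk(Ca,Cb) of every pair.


V = -q^-1 + 2 - q + 2q^2 - q^3 + q^4 - q^5
<D> = A^-17 - A^-13 + A^-9 - 2A^-5 + A^-1 - 2A^3 + A^7 (w = +1)
1 component over 9 crossings, w = +1
9 Fox colorings among 3^9, |V(-1)| = 9: tricolorable
why: w = +1 shifts under R1 moves; the (-A^3)^(-1) factor cancels that in V


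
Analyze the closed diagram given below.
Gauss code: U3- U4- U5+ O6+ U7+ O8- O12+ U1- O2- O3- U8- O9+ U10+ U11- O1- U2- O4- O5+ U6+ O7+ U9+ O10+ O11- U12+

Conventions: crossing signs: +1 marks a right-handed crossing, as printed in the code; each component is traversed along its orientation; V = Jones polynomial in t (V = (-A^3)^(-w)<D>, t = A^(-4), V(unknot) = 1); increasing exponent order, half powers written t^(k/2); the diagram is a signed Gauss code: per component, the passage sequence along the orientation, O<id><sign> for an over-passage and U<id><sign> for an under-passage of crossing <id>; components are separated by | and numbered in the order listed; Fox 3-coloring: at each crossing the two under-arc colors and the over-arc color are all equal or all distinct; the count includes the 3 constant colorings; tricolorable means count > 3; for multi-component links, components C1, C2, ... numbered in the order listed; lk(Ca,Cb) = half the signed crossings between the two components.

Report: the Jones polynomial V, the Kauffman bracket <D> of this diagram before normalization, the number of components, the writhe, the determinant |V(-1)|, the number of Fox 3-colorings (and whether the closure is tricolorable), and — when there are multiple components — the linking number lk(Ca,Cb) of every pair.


V(t) = -t^-3 + t^-2 - t^-1 + 3 - t + t^2 - t^3
bracket: -A^-12 + A^-8 - A^-4 + 3 - A^4 + A^8 - A^12, w = 0
1 component, writhe 0, over 12 crossings
det 9, colorings 27 of 3^12 — tricolorable
observation: palindromic: swapping t for 1/t fixes V


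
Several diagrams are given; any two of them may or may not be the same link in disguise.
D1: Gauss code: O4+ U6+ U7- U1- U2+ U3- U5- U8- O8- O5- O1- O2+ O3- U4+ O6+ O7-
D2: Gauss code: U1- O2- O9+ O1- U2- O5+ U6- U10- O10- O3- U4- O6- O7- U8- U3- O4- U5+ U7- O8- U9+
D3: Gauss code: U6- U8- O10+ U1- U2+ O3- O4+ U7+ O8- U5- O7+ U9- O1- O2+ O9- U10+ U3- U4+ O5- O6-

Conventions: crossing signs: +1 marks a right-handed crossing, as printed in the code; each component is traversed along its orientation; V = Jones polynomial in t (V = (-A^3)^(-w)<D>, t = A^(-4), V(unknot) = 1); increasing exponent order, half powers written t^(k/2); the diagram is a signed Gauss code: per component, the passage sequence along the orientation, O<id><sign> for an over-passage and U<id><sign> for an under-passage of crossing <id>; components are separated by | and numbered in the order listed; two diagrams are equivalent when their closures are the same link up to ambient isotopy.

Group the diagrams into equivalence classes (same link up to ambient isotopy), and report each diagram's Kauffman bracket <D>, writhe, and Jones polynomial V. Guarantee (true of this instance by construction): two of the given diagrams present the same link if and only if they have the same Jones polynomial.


classes: {D1} | {D2} | {D3}
V(D1) = 1  [8 crossings, <D> = A^-6, w = -2]
V(D2) = -t^-6 + t^-5 - t^-4 + 2t^-3 - t^-2 + t^-1  [10 crossings, <D> = A^-14 - A^-10 + 2A^-6 - A^-2 + A^2 - A^6, w = -6]
V(D3) = t^-2 - t^-1 + 1 - t + t^2  [10 crossings, <D> = A^-14 - A^-10 + A^-6 - A^-2 + A^2, w = -2]
note: 3 values of V(t) split the 3 diagrams


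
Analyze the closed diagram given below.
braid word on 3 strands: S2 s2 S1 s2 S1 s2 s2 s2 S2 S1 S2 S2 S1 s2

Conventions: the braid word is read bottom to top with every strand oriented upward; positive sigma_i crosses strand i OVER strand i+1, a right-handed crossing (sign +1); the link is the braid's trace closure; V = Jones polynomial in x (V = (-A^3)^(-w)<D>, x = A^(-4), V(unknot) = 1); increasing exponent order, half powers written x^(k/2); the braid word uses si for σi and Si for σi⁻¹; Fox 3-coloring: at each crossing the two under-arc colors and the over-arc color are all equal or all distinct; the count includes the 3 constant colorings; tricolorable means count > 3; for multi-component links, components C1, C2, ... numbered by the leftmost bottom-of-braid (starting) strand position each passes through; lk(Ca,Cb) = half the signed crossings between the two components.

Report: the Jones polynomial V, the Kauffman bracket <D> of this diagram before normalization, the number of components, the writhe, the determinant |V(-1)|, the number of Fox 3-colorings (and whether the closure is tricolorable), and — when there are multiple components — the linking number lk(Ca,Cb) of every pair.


V(x) = x^-6 - 2x^-5 + 2x^-4 - 3x^-3 + 4x^-2 - 3x^-1 + 3 - 2x + x^2
bracket: A^-14 - 2A^-10 + 3A^-6 - 3A^-2 + 4A^2 - 3A^6 + 2A^10 - 2A^14 + A^18, w = -2
1 component, writhe -2, over 14 crossings
det 21, colorings 9 of 3^14 — tricolorable
observation: w = -2 (over 14 crossings) is diagram-only; (-A^3)^(2) removes it from V


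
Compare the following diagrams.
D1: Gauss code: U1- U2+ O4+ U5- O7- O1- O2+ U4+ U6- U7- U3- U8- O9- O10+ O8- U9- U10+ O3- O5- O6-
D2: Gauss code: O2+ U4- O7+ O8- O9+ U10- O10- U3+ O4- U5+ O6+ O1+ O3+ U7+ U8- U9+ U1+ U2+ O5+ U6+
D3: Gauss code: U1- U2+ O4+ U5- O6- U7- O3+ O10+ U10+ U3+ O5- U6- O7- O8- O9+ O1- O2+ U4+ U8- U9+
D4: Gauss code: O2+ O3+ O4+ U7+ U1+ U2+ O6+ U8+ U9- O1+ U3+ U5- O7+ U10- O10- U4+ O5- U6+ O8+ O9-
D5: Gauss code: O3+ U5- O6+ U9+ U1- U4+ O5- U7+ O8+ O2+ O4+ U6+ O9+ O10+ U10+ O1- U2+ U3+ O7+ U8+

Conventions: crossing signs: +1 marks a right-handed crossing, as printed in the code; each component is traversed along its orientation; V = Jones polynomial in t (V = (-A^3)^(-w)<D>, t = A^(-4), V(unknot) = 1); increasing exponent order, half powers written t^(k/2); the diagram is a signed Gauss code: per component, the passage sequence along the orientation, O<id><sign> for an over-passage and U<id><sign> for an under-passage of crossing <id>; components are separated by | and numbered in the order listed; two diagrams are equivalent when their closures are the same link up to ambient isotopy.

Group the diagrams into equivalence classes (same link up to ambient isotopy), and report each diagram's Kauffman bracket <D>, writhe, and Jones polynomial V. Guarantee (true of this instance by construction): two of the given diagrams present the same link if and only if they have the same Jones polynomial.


classes: {D1} | {D2, D4, D5} | {D3}
V(D1) = 1  [10 crossings, <D> = A^-12, w = -4]
V(D2) = t - t^2 + 2t^3 - t^4 + t^5 - t^6  [10 crossings, <D> = -A^-12 + A^-8 - A^-4 + 2 - A^4 + A^8, w = +4]
D3 (bracket A^4 + A^12 - A^16; 10 crossings at w = 0): V = -t^-4 + t^-3 + t^-1
V(D4) = t - t^2 + 2t^3 - t^4 + t^5 - t^6  [10 crossings, <D> = -A^-12 + A^-8 - A^-4 + 2 - A^4 + A^8, w = +4]
D5 (bracket -A^-6 + A^-2 - A^2 + 2A^6 - A^10 + A^14; 10 crossings at w = +6): V = t - t^2 + 2t^3 - t^4 + t^5 - t^6
note: comparing 5 Jones polynomials yields 3 groups


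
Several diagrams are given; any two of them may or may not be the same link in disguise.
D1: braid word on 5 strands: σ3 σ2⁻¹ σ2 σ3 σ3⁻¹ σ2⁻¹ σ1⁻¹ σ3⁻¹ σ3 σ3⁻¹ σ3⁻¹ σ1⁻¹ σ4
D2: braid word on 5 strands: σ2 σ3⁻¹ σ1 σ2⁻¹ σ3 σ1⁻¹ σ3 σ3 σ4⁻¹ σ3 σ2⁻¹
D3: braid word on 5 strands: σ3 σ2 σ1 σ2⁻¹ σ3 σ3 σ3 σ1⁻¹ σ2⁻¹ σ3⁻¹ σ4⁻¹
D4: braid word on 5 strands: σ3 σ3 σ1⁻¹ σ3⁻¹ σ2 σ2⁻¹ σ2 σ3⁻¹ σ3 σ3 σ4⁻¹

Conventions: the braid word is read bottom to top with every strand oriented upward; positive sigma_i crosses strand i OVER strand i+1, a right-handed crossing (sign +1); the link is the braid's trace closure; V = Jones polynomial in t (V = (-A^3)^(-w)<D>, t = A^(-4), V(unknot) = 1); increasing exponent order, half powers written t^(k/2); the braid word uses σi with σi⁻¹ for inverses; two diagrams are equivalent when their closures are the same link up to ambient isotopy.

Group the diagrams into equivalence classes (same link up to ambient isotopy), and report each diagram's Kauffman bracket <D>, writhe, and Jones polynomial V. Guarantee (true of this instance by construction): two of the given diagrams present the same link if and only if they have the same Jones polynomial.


grouping into links: {D1} | {D2, D3} | {D4}
V(D1) = -t^(-5/2) - t^(-1/2)  (w -3, c 13, <D> = A^-7 + A)
D2 (bracket -A^-15 + A^-7 + A^-3 + A; 11 crossings at w = +1): V = -t^(1/2) - t^(3/2) - t^(5/2) + t^(9/2)
V(D3) = -t^(1/2) - t^(3/2) - t^(5/2) + t^(9/2)  [11 crossings, <D> = -A^-15 + A^-7 + A^-3 + A, w = +1]
V(D4) = -t^(1/2) - t^(5/2)  (w +1, c 11, <D> = A^-7 + A)
why: 3 classes among 4 diagrams; unequal V(t) rules out equality


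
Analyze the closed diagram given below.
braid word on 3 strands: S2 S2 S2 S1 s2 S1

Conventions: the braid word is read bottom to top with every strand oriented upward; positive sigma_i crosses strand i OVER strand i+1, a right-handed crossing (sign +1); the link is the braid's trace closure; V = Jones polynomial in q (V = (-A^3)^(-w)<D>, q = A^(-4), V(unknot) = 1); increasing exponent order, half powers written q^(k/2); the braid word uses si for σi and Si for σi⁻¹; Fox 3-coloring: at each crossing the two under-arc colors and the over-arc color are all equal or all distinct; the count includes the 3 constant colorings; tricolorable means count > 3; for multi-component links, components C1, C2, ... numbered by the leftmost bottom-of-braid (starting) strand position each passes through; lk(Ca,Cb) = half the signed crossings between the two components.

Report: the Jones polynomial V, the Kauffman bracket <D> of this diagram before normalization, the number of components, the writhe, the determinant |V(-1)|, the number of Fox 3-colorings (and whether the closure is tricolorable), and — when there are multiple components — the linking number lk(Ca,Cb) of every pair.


Jones polynomial: V(q) = -q^-6 + q^-5 - q^-4 + 2q^-3 - q^-2 + q^-1
<D> = A^-8 - A^-4 + 2 - A^4 + A^8 - A^12; writhe -4
components 1, writhe -4 (6 crossings)
3-colorings: 3 of 3^6, det 7 — not tricolorable
note: w = -4 shifts under R1 moves; the (-A^3)^(4) factor cancels that in V


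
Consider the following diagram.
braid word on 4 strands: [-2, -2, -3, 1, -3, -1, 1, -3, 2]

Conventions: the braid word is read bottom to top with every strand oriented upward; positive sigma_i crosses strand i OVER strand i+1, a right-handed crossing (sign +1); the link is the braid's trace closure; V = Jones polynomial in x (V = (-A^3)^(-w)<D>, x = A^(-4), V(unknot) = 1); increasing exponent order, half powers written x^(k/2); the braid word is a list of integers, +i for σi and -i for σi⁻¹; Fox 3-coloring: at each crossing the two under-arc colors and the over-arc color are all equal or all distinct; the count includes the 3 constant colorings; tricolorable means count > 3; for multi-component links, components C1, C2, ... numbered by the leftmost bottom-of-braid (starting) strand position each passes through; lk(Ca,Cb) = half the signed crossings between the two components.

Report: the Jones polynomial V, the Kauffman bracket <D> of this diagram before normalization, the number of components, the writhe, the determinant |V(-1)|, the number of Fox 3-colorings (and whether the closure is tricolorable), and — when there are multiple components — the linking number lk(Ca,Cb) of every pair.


V(x) = -x^-4 + x^-3 + x^-1
bracket: -A^-5 - A^3 + A^7, w = -3
1 component, writhe -3, over 9 crossings
det 3, colorings 9 of 3^9 — tricolorable
observation: det 3 = |V(-1)|; divisible by 3, so tricolorable


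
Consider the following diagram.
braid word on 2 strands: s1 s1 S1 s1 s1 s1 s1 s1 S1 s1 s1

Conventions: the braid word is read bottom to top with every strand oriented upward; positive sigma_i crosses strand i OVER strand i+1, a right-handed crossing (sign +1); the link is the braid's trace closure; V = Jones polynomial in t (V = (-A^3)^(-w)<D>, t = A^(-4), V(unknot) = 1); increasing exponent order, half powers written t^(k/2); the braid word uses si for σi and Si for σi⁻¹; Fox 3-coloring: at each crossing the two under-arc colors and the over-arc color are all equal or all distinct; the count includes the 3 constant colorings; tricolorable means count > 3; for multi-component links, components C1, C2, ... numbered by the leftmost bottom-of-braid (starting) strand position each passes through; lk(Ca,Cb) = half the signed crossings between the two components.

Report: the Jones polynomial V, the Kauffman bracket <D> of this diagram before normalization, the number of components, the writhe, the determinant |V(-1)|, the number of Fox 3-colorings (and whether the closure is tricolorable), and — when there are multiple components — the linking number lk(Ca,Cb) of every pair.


Jones polynomial: V(t) = t^3 + t^5 - t^6 + t^7 - t^8 + t^9 - t^10
<D> = A^-19 - A^-15 + A^-11 - A^-7 + A^-3 - A - A^9; writhe +7
components 1, writhe +7 (11 crossings)
3-colorings: 3 of 3^11, det 7 — not tricolorable
note: the word shrinks to σ1 σ1 σ1 σ1 σ1 σ1 σ1 after cancelling


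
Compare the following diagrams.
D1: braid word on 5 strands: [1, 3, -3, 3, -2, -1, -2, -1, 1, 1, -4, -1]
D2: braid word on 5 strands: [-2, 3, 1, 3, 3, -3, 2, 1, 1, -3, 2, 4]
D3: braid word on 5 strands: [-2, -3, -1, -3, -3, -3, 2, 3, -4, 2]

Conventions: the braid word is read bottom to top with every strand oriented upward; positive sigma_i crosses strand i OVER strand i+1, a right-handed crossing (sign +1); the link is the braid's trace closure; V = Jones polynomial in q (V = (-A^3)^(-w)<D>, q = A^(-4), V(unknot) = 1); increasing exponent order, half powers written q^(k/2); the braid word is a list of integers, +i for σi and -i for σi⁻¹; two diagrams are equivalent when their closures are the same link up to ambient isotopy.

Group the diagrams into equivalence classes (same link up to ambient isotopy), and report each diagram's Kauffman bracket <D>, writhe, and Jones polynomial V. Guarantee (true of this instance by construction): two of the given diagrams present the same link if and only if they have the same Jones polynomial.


classes: {D1} | {D2} | {D3}
V(D1) = 1  [12 crossings, <D> = A^-6, w = -2]
D2 (bracket -A^2 + A^6 + A^14; 12 crossings at w = +6): V = q + q^3 - q^4
D3 (bracket A^-8 + 1 - A^4; 10 crossings at w = -4): V = -q^-4 + q^-3 + q^-1
note: V(q) takes 3 values over 3 diagrams, fixing the grouping


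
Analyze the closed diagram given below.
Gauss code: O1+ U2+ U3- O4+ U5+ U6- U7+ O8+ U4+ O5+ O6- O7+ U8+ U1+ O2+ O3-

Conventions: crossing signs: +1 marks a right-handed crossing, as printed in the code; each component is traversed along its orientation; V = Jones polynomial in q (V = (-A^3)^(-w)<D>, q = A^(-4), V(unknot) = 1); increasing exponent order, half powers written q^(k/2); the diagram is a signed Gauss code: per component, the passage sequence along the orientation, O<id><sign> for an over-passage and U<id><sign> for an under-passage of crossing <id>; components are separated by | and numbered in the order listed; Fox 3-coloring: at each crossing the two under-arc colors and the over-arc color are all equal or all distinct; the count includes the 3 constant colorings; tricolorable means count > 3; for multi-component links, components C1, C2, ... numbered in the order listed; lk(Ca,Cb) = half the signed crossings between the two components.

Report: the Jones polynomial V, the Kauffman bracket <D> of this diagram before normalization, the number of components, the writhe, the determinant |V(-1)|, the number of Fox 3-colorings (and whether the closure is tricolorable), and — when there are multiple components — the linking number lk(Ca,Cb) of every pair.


Jones polynomial: V(q) = q + q^3 - q^4
<D> = -A^-4 + 1 + A^8; writhe +4
components 1, writhe +4 (8 crossings)
3-colorings: 9 of 3^8, det 3 — tricolorable
note: V spans 3 powers of q: at least 3 crossings in any diagram


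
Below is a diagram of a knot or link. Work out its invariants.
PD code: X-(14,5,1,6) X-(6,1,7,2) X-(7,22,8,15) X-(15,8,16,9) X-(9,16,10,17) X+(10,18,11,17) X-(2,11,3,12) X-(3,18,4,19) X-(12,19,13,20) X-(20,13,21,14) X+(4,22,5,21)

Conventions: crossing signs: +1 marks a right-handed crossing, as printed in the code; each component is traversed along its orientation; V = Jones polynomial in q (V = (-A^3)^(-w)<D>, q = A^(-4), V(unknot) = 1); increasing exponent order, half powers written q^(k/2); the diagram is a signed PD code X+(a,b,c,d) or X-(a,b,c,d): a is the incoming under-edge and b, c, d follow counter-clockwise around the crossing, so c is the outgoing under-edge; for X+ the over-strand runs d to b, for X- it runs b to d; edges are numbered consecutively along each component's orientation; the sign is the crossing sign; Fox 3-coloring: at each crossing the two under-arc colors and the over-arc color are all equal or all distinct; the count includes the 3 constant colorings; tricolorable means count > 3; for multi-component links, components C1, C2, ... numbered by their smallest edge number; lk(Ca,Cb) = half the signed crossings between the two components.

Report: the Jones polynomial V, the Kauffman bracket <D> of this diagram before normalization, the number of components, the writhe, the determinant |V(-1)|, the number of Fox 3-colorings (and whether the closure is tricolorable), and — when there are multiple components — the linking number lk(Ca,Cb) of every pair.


V = q^(-19/2) - 2q^(-17/2) + 2q^(-15/2) - 2q^(-13/2) + 2q^(-11/2) - 2q^(-9/2) - q^(-5/2)
<D> = A^-11 + 2A^-3 - 2A + 2A^5 - 2A^9 + 2A^13 - A^17 (w = -7)
2 components over 11 crossings, w = -7
lk(C1,C2): -2
9 Fox colorings among 3^11, |V(-1)| = 12: tricolorable
why: w = -7 shifts under R1 moves; the (-A^3)^(7) factor cancels that in V


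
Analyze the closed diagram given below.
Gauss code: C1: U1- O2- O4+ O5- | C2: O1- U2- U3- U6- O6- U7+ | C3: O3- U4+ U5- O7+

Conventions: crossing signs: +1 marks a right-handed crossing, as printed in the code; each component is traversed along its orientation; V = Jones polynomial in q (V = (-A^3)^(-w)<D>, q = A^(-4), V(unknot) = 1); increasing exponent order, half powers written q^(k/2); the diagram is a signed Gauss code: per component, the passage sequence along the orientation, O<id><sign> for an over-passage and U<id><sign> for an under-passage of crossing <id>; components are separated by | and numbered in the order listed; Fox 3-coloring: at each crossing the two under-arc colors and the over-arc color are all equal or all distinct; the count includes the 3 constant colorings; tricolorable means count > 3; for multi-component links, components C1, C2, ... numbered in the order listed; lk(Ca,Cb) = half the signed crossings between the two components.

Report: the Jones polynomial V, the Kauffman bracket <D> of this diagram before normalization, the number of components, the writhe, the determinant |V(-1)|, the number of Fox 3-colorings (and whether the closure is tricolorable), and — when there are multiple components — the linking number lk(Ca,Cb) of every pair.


Jones polynomial: V(q) = q^-3 + q^-2 + q^-1 + 1
<D> = -A^-9 - A^-5 - A^-1 - A^3; writhe -3
components 3, writhe -3 (7 crossings)
linking number lk(C1,C2) = -1
lk(C1,C3): 0
lk(C2,C3) = 0
3-colorings: 9 of 3^7, det 0 — tricolorable
note: span 3 respects span(V) <= c + mu - 1 = 9 for this 3-component diagram


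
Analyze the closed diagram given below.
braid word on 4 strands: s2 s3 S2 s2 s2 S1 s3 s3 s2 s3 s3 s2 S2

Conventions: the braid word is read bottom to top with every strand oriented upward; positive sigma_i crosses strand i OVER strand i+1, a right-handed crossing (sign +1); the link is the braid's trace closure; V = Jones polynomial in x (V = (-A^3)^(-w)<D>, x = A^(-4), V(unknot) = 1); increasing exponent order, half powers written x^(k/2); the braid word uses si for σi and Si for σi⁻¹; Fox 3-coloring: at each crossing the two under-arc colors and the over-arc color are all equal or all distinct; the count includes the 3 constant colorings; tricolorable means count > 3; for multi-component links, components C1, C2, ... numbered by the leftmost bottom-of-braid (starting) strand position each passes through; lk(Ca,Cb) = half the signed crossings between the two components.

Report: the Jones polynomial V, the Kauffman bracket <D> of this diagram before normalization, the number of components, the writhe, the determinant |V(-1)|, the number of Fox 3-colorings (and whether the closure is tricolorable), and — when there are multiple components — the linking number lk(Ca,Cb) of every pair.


V = x^3 + x^5 - x^8
<D> = A^-11 - A - A^9 (w = +7)
1 component over 13 crossings, w = +7
9 Fox colorings among 3^13, |V(-1)| = 3: tricolorable
why: w = +7 shifts under R1 moves; the (-A^3)^(-7) factor cancels that in V


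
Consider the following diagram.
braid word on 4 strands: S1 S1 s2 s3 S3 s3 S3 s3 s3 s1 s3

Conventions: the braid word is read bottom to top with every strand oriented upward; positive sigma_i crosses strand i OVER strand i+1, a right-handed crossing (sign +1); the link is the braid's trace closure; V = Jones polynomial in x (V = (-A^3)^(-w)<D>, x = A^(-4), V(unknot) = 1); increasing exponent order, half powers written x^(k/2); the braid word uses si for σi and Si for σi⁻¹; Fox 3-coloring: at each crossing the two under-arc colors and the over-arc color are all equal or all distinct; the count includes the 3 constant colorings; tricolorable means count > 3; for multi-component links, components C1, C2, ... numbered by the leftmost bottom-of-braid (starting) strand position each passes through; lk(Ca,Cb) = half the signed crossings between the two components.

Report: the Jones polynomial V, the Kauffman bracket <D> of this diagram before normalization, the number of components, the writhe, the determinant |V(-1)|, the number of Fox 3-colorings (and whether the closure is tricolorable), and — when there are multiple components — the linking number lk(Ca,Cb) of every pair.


V(x) = x + x^3 - x^4
bracket: A^-7 - A^-3 - A^5, w = +3
1 component, writhe +3, over 11 crossings
det 3, colorings 9 of 3^11 — tricolorable
observation: the span of V is 3, forcing >= 3 crossings in any diagram


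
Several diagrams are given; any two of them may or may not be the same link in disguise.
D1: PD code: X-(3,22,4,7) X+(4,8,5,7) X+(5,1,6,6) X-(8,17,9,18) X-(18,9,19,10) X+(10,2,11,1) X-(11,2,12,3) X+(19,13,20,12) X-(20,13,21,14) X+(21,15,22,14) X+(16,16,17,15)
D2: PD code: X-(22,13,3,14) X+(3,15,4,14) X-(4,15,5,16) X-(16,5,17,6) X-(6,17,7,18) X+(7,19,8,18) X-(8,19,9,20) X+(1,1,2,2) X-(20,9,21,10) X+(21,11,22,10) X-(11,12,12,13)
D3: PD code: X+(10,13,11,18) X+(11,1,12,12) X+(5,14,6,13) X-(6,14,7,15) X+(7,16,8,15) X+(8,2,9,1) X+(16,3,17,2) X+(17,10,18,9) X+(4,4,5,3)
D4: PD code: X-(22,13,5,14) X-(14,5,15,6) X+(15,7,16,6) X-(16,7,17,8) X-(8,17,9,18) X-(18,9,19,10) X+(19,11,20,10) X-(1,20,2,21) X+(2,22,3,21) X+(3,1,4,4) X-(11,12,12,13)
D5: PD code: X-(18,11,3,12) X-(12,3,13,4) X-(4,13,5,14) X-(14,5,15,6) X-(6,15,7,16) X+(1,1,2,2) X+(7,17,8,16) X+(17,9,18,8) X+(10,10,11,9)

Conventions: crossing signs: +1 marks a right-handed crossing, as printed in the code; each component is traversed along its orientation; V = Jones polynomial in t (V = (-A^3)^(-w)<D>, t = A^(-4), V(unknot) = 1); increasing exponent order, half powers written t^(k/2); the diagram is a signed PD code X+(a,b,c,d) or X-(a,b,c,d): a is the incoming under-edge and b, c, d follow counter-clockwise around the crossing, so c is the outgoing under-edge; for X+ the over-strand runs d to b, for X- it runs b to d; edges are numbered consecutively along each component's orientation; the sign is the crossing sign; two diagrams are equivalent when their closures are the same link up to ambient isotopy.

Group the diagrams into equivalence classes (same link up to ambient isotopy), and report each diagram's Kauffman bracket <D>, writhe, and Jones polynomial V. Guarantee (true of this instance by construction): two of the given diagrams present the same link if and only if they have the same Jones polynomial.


equivalence classes: {D1} | {D2, D4, D5} | {D3}
D1 (bracket A + A^5; 11 crossings at w = +1): V = -t^(-1/2) - t^(1/2)
D2 (bracket A^-7 + A^-3 + A - A^9; 11 crossings at w = -3): V = t^(-9/2) - t^(-5/2) - t^(-3/2) - t^(-1/2)
V(D3) = -t^(3/2) - t^(7/2) + t^(9/2) - t^(11/2)  (w +7, c 9, <D> = A^-1 - A^3 + A^7 + A^15)
V(D4) = t^(-9/2) - t^(-5/2) - t^(-3/2) - t^(-1/2)  [11 crossings, <D> = A^-7 + A^-3 + A - A^9, w = -3]
D5 (bracket A^-1 + A^3 + A^7 - A^15; 9 crossings at w = -1): V = t^(-9/2) - t^(-5/2) - t^(-3/2) - t^(-1/2)
key observation: 3 classes among 5 diagrams; unequal V(t) rules out equality


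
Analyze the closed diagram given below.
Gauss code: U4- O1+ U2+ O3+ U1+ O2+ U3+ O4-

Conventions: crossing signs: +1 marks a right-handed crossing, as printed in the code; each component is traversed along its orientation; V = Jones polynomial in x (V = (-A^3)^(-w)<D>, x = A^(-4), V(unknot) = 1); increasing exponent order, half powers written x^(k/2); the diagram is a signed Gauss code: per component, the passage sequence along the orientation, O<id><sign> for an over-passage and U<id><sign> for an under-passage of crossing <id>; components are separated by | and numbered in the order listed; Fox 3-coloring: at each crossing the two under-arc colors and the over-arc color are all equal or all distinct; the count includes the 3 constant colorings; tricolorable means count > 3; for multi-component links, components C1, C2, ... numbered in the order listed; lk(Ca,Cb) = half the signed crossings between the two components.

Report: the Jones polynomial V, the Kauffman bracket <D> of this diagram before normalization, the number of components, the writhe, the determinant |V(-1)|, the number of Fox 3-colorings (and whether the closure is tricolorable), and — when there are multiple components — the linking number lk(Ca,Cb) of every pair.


V(x) = x + x^3 - x^4
bracket: -A^-10 + A^-6 + A^2, w = +2
1 component, writhe +2, over 4 crossings
det 3, colorings 9 of 3^4 — tricolorable
observation: the span of V is 3, forcing >= 3 crossings in any diagram


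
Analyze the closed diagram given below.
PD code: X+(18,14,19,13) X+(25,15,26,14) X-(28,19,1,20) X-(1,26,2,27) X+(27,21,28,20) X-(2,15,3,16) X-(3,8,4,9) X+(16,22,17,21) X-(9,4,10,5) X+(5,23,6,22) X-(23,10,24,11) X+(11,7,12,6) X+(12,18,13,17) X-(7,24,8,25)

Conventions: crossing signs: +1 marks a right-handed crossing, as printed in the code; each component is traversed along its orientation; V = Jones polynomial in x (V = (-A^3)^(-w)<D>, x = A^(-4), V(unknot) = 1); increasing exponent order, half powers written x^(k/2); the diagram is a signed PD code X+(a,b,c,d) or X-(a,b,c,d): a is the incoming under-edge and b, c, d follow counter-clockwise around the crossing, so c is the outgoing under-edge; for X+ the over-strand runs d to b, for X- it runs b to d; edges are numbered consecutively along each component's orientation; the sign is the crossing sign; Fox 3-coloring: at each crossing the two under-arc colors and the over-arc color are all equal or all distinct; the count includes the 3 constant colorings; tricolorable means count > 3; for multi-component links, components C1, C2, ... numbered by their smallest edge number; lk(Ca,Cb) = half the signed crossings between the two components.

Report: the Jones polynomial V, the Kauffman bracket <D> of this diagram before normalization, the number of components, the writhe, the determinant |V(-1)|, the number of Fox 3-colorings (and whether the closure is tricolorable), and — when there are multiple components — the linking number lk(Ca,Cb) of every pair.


V = x^-4 - 2x^-3 + 3x^-2 - 5x^-1 + 6 - 5x + 5x^2 - 3x^3 + 2x^4 - x^5
<D> = -A^-20 + 2A^-16 - 3A^-12 + 5A^-8 - 5A^-4 + 6 - 5A^4 + 3A^8 - 2A^12 + A^16 (w = 0)
1 component over 14 crossings, w = 0
9 Fox colorings among 3^14, |V(-1)| = 33: tricolorable
why: |V(-1)| = 33: so tricolorable, since 3 divides 33


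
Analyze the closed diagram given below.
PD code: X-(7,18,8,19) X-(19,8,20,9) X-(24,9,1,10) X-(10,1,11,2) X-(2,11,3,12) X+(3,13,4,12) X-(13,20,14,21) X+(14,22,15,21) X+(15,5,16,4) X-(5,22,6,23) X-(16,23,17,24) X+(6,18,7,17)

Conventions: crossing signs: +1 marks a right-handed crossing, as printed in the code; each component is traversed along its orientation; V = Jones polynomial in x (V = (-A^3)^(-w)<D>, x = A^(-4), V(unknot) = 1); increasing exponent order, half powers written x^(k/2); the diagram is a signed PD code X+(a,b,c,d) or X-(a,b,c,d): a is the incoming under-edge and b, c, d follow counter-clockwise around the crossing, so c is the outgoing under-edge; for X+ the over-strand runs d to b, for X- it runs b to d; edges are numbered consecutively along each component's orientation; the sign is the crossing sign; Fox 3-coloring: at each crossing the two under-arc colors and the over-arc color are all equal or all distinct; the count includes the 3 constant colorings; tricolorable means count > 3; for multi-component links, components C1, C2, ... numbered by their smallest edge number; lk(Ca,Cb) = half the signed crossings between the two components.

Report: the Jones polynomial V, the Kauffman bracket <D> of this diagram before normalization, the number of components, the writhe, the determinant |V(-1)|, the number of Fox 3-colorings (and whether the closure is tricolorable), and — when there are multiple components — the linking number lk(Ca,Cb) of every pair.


Jones polynomial: V(x) = -x^-4 + x^-3 + x^-1
<D> = A^-8 + 1 - A^4; writhe -4
components 1, writhe -4 (12 crossings)
3-colorings: 9 of 3^12, det 3 — tricolorable
note: w = -4 (over 12 crossings) is diagram-only; (-A^3)^(4) removes it from V


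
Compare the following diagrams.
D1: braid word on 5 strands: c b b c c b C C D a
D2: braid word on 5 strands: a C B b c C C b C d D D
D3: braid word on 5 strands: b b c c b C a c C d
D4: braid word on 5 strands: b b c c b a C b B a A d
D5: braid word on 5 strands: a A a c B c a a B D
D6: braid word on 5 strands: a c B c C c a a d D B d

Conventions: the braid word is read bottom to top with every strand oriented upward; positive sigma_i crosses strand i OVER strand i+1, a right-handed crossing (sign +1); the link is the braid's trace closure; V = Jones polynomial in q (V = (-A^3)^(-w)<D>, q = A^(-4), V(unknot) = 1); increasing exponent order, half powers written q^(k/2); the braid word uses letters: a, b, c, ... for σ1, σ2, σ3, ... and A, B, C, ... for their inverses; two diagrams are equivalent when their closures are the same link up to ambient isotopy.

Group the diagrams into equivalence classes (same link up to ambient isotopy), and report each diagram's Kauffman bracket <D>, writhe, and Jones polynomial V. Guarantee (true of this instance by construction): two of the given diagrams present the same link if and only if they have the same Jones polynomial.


equivalence classes: {D1, D3, D4} | {D2} | {D5, D6}
D1 (bracket -A^-12 + A^-8 - A^-4 + 2 - A^4 + A^8; 10 crossings at w = +4): V = q - q^2 + 2q^3 - q^4 + q^5 - q^6
V(D2) = -q^-4 + q^-3 + q^-1  [12 crossings, <D> = A^-2 + A^6 - A^10, w = -2]
D3 (bracket -A^-6 + A^-2 - A^2 + 2A^6 - A^10 + A^14; 10 crossings at w = +6): V = q - q^2 + 2q^3 - q^4 + q^5 - q^6
D4 (bracket -A^-6 + A^-2 - A^2 + 2A^6 - A^10 + A^14; 12 crossings at w = +6): V = q - q^2 + 2q^3 - q^4 + q^5 - q^6
D5 (bracket -A^-18 + 2A^-14 - 3A^-10 + 4A^-6 - 3A^-2 + 3A^2 - 2A^6 + A^10; 10 crossings at w = +2): V = q^-1 - 2 + 3q - 3q^2 + 4q^3 - 3q^4 + 2q^5 - q^6
V(D6) = q^-1 - 2 + 3q - 3q^2 + 4q^3 - 3q^4 + 2q^5 - q^6  [12 crossings, <D> = -A^-12 + 2A^-8 - 3A^-4 + 4 - 3A^4 + 3A^8 - 2A^12 + A^16, w = +4]
key observation: comparing 6 Jones polynomials yields 3 groups
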